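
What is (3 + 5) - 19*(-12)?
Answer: 236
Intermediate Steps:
(3 + 5) - 19*(-12) = 8 + 228 = 236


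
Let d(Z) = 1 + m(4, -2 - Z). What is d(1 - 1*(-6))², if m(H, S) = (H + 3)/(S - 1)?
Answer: 9/100 ≈ 0.090000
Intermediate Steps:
m(H, S) = (3 + H)/(-1 + S)
d(Z) = 1 + 7/(-3 - Z) (d(Z) = 1 + (3 + 4)/(-1 + (-2 - Z)) = 1 + 7/(-3 - Z))
d(1 - 1*(-6))² = ((-4 + (1 - 1*(-6)))/(3 + (1 - 1*(-6))))² = ((-4 + (1 + 6))/(3 + (1 + 6)))² = ((-4 + 7)/(3 + 7))² = (3/10)² = 9/100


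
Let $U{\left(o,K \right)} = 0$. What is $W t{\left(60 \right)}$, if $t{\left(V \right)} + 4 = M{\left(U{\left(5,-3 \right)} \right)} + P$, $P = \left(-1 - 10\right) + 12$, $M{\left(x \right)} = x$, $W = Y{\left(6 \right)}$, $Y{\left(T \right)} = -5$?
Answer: $15$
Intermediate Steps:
$W = -5$
$P = 1$ ($P = \left(-1 - 10\right) + 12 = -11 + 12 = 1$)
$t{\left(V \right)} = -3$ ($t{\left(V \right)} = -4 + \left(0 + 1\right) = -4 + 1 = -3$)
$W t{\left(60 \right)} = \left(-5\right) \left(-3\right) = 15$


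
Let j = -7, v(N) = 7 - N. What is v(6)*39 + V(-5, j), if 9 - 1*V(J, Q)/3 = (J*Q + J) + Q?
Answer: -3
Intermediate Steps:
V(J, Q) = 27 - 3*J - 3*Q - 3*J*Q (V(J, Q) = 27 - 3*((J*Q + J) + Q) = 27 - 3*((J + J*Q) + Q) = 27 - 3*(J + Q + J*Q) = 27 + (-3*J - 3*Q - 3*J*Q) = 27 - 3*J - 3*Q - 3*J*Q)
v(6)*39 + V(-5, j) = (7 - 1*6)*39 + (27 - 3*(-5) - 3*(-7) - 3*(-5)*(-7)) = (7 - 6)*39 + (27 + 15 + 21 - 105) = 1*39 - 42 = 39 - 42 = -3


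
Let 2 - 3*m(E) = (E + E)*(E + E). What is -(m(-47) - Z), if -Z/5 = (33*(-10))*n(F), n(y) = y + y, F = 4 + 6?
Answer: 107834/3 ≈ 35945.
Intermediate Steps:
m(E) = ⅔ - 4*E²/3 (m(E) = ⅔ - (E + E)*(E + E)/3 = ⅔ - 2*E*2*E/3 = ⅔ - 4*E²/3)
F = 10
n(y) = 2*y
Z = 33000 (Z = -5*33*(-10)*2*10 = -(-1650)*20 = -5*(-6600) = 33000)
-(m(-47) - Z) = -((⅔ - 4/3*(-47)²) - 1*33000) = -((⅔ - 4/3*2209) - 33000) = -((⅔ - 8836/3) - 33000) = -(-8834/3 - 33000) = -1*(-107834/3) = 107834/3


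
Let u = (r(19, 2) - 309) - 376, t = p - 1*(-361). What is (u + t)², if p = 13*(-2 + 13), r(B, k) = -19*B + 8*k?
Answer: 276676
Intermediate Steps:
p = 143 (p = 13*11 = 143)
t = 504 (t = 143 - 1*(-361) = 143 + 361 = 504)
u = -1030 (u = ((-19*19 + 8*2) - 309) - 376 = ((-361 + 16) - 309) - 376 = (-345 - 309) - 376 = -654 - 376 = -1030)
(u + t)² = (-1030 + 504)² = (-526)² = 276676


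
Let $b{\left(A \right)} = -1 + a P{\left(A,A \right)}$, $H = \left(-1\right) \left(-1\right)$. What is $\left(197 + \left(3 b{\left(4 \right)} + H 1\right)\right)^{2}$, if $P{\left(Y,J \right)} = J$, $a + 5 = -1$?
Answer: $15129$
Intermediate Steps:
$a = -6$ ($a = -5 - 1 = -6$)
$H = 1$
$b{\left(A \right)} = -1 - 6 A$
$\left(197 + \left(3 b{\left(4 \right)} + H 1\right)\right)^{2} = \left(197 + \left(3 \left(-1 - 24\right) + 1 \cdot 1\right)\right)^{2} = \left(197 + \left(3 \left(-1 - 24\right) + 1\right)\right)^{2} = \left(197 + \left(3 \left(-25\right) + 1\right)\right)^{2} = \left(197 + \left(-75 + 1\right)\right)^{2} = \left(197 - 74\right)^{2} = 123^{2} = 15129$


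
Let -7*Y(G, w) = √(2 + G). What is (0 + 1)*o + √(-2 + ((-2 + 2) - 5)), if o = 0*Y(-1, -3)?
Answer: I*√7 ≈ 2.6458*I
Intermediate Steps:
Y(G, w) = -√(2 + G)/7
o = 0 (o = 0*(-√(2 - 1)/7) = 0*(-√1/7) = 0*(-⅐*1) = 0*(-⅐) = 0)
(0 + 1)*o + √(-2 + ((-2 + 2) - 5)) = (0 + 1)*0 + √(-2 + ((-2 + 2) - 5)) = 1*0 + √(-2 + (0 - 5)) = 0 + √(-2 - 5) = 0 + √(-7) = 0 + I*√7 = I*√7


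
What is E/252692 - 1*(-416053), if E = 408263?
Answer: 105133672939/252692 ≈ 4.1605e+5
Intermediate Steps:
E/252692 - 1*(-416053) = 408263/252692 - 1*(-416053) = 408263*(1/252692) + 416053 = 408263/252692 + 416053 = 105133672939/252692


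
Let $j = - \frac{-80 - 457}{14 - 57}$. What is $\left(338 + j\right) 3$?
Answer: $\frac{41991}{43} \approx 976.54$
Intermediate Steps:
$j = - \frac{537}{43}$ ($j = - \frac{-537}{-43} = - \frac{\left(-537\right) \left(-1\right)}{43} = \left(-1\right) \frac{537}{43} = - \frac{537}{43} \approx -12.488$)
$\left(338 + j\right) 3 = \left(338 - \frac{537}{43}\right) 3 = \frac{13997}{43} \cdot 3 = \frac{41991}{43}$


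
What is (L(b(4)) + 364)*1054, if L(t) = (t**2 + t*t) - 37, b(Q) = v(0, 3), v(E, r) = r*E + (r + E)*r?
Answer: 515406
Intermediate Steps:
v(E, r) = E*r + r*(E + r) (v(E, r) = E*r + (E + r)*r = E*r + r*(E + r))
b(Q) = 9 (b(Q) = 3*(3 + 2*0) = 3*(3 + 0) = 3*3 = 9)
L(t) = -37 + 2*t**2 (L(t) = (t**2 + t**2) - 37 = 2*t**2 - 37 = -37 + 2*t**2)
(L(b(4)) + 364)*1054 = ((-37 + 2*9**2) + 364)*1054 = ((-37 + 2*81) + 364)*1054 = ((-37 + 162) + 364)*1054 = (125 + 364)*1054 = 489*1054 = 515406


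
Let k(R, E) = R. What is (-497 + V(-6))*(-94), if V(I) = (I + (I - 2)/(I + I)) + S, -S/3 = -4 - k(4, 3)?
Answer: 134890/3 ≈ 44963.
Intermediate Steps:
S = 24 (S = -3*(-4 - 1*4) = -3*(-4 - 4) = -3*(-8) = 24)
V(I) = 24 + I + (-2 + I)/(2*I) (V(I) = (I + (I - 2)/(I + I)) + 24 = (I + (-2 + I)/((2*I))) + 24 = (I + (-2 + I)*(1/(2*I))) + 24 = (I + (-2 + I)/(2*I)) + 24 = 24 + I + (-2 + I)/(2*I))
(-497 + V(-6))*(-94) = (-497 + (49/2 - 6 - 1/(-6)))*(-94) = (-497 + (49/2 - 6 - 1*(-1/6)))*(-94) = (-497 + (49/2 - 6 + 1/6))*(-94) = (-497 + 56/3)*(-94) = -1435/3*(-94) = 134890/3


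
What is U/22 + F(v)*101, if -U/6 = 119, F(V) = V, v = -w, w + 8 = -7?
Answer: 16308/11 ≈ 1482.5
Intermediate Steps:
w = -15 (w = -8 - 7 = -15)
v = 15 (v = -1*(-15) = 15)
U = -714 (U = -6*119 = -714)
U/22 + F(v)*101 = -714/22 + 15*101 = -714*1/22 + 1515 = -357/11 + 1515 = 16308/11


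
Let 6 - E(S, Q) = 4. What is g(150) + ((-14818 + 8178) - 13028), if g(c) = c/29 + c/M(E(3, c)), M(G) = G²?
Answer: -1138269/58 ≈ -19625.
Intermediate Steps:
E(S, Q) = 2 (E(S, Q) = 6 - 1*4 = 6 - 4 = 2)
g(c) = 33*c/116 (g(c) = c/29 + c/(2²) = c*(1/29) + c/4 = c/29 + c*(¼) = c/29 + c/4 = 33*c/116)
g(150) + ((-14818 + 8178) - 13028) = (33/116)*150 + ((-14818 + 8178) - 13028) = 2475/58 + (-6640 - 13028) = 2475/58 - 19668 = -1138269/58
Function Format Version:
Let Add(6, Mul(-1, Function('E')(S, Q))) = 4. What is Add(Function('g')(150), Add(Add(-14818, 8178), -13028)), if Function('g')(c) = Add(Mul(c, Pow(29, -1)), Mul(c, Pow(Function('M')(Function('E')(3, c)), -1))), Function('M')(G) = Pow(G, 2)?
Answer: Rational(-1138269, 58) ≈ -19625.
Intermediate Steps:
Function('E')(S, Q) = 2 (Function('E')(S, Q) = Add(6, Mul(-1, 4)) = Add(6, -4) = 2)
Function('g')(c) = Mul(Rational(33, 116), c) (Function('g')(c) = Add(Mul(c, Pow(29, -1)), Mul(c, Pow(Pow(2, 2), -1))) = Add(Mul(c, Rational(1, 29)), Mul(c, Pow(4, -1))) = Add(Mul(Rational(1, 29), c), Mul(c, Rational(1, 4))) = Add(Mul(Rational(1, 29), c), Mul(Rational(1, 4), c)) = Mul(Rational(33, 116), c))
Add(Function('g')(150), Add(Add(-14818, 8178), -13028)) = Add(Mul(Rational(33, 116), 150), Add(Add(-14818, 8178), -13028)) = Add(Rational(2475, 58), Add(-6640, -13028)) = Add(Rational(2475, 58), -19668) = Rational(-1138269, 58)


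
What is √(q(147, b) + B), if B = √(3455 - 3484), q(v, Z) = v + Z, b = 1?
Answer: √(148 + I*√29) ≈ 12.168 + 0.2213*I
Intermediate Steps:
q(v, Z) = Z + v
B = I*√29 (B = √(-29) = I*√29 ≈ 5.3852*I)
√(q(147, b) + B) = √((1 + 147) + I*√29) = √(148 + I*√29)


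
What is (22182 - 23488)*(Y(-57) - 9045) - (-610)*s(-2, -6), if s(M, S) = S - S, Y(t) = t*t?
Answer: 7569576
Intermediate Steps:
Y(t) = t²
s(M, S) = 0
(22182 - 23488)*(Y(-57) - 9045) - (-610)*s(-2, -6) = (22182 - 23488)*((-57)² - 9045) - (-610)*0 = -1306*(3249 - 9045) - 1*0 = -1306*(-5796) + 0 = 7569576 + 0 = 7569576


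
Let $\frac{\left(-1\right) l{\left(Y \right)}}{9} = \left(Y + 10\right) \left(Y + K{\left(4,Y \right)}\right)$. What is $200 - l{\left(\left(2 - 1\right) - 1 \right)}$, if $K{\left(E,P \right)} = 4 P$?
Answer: $200$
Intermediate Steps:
$l{\left(Y \right)} = - 45 Y \left(10 + Y\right)$ ($l{\left(Y \right)} = - 9 \left(Y + 10\right) \left(Y + 4 Y\right) = - 9 \left(10 + Y\right) 5 Y = - 9 \cdot 5 Y \left(10 + Y\right) = - 45 Y \left(10 + Y\right)$)
$200 - l{\left(\left(2 - 1\right) - 1 \right)} = 200 - 45 \left(\left(2 - 1\right) - 1\right) \left(-10 - \left(\left(2 - 1\right) - 1\right)\right) = 200 - 45 \left(1 - 1\right) \left(-10 - \left(1 - 1\right)\right) = 200 - 45 \cdot 0 \left(-10 - 0\right) = 200 - 45 \cdot 0 \left(-10 + 0\right) = 200 - 45 \cdot 0 \left(-10\right) = 200 - 0 = 200 + 0 = 200$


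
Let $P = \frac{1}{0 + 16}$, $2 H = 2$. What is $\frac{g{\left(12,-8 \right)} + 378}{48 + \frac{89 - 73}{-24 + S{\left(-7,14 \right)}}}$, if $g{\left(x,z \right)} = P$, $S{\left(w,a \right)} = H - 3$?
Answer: $\frac{78637}{9856} \approx 7.9786$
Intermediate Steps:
$H = 1$ ($H = \frac{1}{2} \cdot 2 = 1$)
$S{\left(w,a \right)} = -2$ ($S{\left(w,a \right)} = 1 - 3 = -2$)
$P = \frac{1}{16} \approx 0.0625$
$g{\left(x,z \right)} = \frac{1}{16}$
$\frac{g{\left(12,-8 \right)} + 378}{48 + \frac{89 - 73}{-24 + S{\left(-7,14 \right)}}} = \frac{\frac{1}{16} + 378}{48 + \frac{89 - 73}{-24 - 2}} = \frac{6049}{16 \left(48 + \frac{16}{-26}\right)} = \frac{6049}{16 \left(48 + 16 \left(- \frac{1}{26}\right)\right)} = \frac{6049}{16 \left(48 - \frac{8}{13}\right)} = \frac{6049}{16 \cdot \frac{616}{13}} = \frac{6049}{16} \cdot \frac{13}{616} = \frac{78637}{9856}$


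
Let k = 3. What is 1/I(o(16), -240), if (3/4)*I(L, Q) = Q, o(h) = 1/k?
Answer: -1/320 ≈ -0.0031250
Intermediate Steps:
o(h) = ⅓ (o(h) = 1/3 = ⅓)
I(L, Q) = 4*Q/3
1/I(o(16), -240) = 1/((4/3)*(-240)) = 1/(-320) = -1/320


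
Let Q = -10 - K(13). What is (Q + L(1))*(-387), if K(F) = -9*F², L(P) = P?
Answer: -585144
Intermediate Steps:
K(F) = -9*F²
Q = 1511 (Q = -10 - (-9)*13² = -10 - (-9)*169 = -10 - 1*(-1521) = -10 + 1521 = 1511)
(Q + L(1))*(-387) = (1511 + 1)*(-387) = 1512*(-387) = -585144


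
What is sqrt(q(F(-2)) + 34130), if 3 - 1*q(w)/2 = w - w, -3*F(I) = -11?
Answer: 2*sqrt(8534) ≈ 184.76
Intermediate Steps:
F(I) = 11/3 (F(I) = -1/3*(-11) = 11/3)
q(w) = 6 (q(w) = 6 - 2*(w - w) = 6 - 2*0 = 6 + 0 = 6)
sqrt(q(F(-2)) + 34130) = sqrt(6 + 34130) = sqrt(34136) = 2*sqrt(8534)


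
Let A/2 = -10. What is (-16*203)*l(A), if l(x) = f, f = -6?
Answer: 19488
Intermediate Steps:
A = -20 (A = 2*(-10) = -20)
l(x) = -6
(-16*203)*l(A) = -16*203*(-6) = -3248*(-6) = 19488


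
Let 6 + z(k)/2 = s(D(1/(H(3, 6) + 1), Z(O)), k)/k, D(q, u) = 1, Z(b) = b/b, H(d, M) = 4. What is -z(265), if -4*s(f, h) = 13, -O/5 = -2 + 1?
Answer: 6373/530 ≈ 12.025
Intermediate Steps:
O = 5 (O = -5*(-2 + 1) = -5*(-1) = 5)
Z(b) = 1
s(f, h) = -13/4 (s(f, h) = -¼*13 = -13/4)
z(k) = -12 - 13/(2*k) (z(k) = -12 + 2*(-13/(4*k)) = -12 - 13/(2*k))
-z(265) = -(-12 - 13/2/265) = -(-12 - 13/2*1/265) = -(-12 - 13/530) = -1*(-6373/530) = 6373/530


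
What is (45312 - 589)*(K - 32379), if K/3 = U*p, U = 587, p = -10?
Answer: -2235658047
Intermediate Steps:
K = -17610 (K = 3*(587*(-10)) = 3*(-5870) = -17610)
(45312 - 589)*(K - 32379) = (45312 - 589)*(-17610 - 32379) = 44723*(-49989) = -2235658047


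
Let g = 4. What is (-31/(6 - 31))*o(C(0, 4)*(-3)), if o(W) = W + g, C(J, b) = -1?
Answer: 217/25 ≈ 8.6800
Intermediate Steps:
o(W) = 4 + W (o(W) = W + 4 = 4 + W)
(-31/(6 - 31))*o(C(0, 4)*(-3)) = (-31/(6 - 31))*(4 - 1*(-3)) = (-31/(-25))*(4 + 3) = -1/25*(-31)*7 = (31/25)*7 = 217/25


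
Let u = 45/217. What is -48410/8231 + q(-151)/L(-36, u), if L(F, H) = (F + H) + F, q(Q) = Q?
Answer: -484474213/128230749 ≈ -3.7781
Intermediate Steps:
u = 45/217 (u = 45*(1/217) = 45/217 ≈ 0.20737)
L(F, H) = H + 2*F
-48410/8231 + q(-151)/L(-36, u) = -48410/8231 - 151/(45/217 + 2*(-36)) = -48410*1/8231 - 151/(45/217 - 72) = -48410/8231 - 151/(-15579/217) = -48410/8231 - 151*(-217/15579) = -48410/8231 + 32767/15579 = -484474213/128230749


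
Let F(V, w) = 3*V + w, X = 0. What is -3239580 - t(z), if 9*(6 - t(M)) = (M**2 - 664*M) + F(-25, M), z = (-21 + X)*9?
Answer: -9665107/3 ≈ -3.2217e+6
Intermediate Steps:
z = -189 (z = (-21 + 0)*9 = -21*9 = -189)
F(V, w) = w + 3*V
t(M) = 43/3 - M**2/9 + 221*M/3 (t(M) = 6 - ((M**2 - 664*M) + (M + 3*(-25)))/9 = 6 - ((M**2 - 664*M) + (M - 75))/9 = 6 - ((M**2 - 664*M) + (-75 + M))/9 = 6 - (-75 + M**2 - 663*M)/9 = 6 + (25/3 - M**2/9 + 221*M/3) = 43/3 - M**2/9 + 221*M/3)
-3239580 - t(z) = -3239580 - (43/3 - 1/9*(-189)**2 + (221/3)*(-189)) = -3239580 - (43/3 - 1/9*35721 - 13923) = -3239580 - (43/3 - 3969 - 13923) = -3239580 - 1*(-53633/3) = -3239580 + 53633/3 = -9665107/3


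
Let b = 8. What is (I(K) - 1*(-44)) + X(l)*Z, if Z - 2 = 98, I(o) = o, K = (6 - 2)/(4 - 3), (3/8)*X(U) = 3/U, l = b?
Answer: 148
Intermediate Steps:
l = 8
X(U) = 8/U (X(U) = 8*(3/U)/3 = 8/U)
K = 4 (K = 4/1 = 4*1 = 4)
Z = 100 (Z = 2 + 98 = 100)
(I(K) - 1*(-44)) + X(l)*Z = (4 - 1*(-44)) + (8/8)*100 = (4 + 44) + (8*(⅛))*100 = 48 + 1*100 = 48 + 100 = 148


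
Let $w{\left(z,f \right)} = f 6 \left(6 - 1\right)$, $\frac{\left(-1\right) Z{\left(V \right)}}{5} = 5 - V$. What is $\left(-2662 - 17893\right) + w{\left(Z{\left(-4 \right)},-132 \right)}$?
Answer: $-24515$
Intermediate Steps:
$Z{\left(V \right)} = -25 + 5 V$ ($Z{\left(V \right)} = - 5 \left(5 - V\right) = -25 + 5 V$)
$w{\left(z,f \right)} = 30 f$ ($w{\left(z,f \right)} = 6 f 5 = 30 f$)
$\left(-2662 - 17893\right) + w{\left(Z{\left(-4 \right)},-132 \right)} = \left(-2662 - 17893\right) + 30 \left(-132\right) = -20555 - 3960 = -24515$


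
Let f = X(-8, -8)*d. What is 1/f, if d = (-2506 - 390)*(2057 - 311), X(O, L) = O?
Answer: 1/40451328 ≈ 2.4721e-8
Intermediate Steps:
d = -5056416 (d = -2896*1746 = -5056416)
f = 40451328 (f = -8*(-5056416) = 40451328)
1/f = 1/40451328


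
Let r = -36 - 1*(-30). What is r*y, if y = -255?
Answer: 1530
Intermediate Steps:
r = -6 (r = -36 + 30 = -6)
r*y = -6*(-255) = 1530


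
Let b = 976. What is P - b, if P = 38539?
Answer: 37563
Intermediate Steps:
P - b = 38539 - 1*976 = 38539 - 976 = 37563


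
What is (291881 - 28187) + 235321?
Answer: 499015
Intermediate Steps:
(291881 - 28187) + 235321 = 263694 + 235321 = 499015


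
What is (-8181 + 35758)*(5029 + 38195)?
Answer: 1191988248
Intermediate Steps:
(-8181 + 35758)*(5029 + 38195) = 27577*43224 = 1191988248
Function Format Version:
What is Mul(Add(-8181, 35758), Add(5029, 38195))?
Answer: 1191988248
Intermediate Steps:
Mul(Add(-8181, 35758), Add(5029, 38195)) = Mul(27577, 43224) = 1191988248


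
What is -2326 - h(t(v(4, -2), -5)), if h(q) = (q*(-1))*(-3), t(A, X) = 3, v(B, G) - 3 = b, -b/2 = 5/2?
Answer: -2335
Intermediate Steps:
b = -5 (b = -10/2 = -2*5/2 = -5)
v(B, G) = -2 (v(B, G) = 3 - 5 = -2)
h(q) = 3*q (h(q) = -q*(-3) = 3*q)
-2326 - h(t(v(4, -2), -5)) = -2326 - 3*3 = -2326 - 1*9 = -2326 - 9 = -2335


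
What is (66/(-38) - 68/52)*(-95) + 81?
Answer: 4813/13 ≈ 370.23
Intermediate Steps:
(66/(-38) - 68/52)*(-95) + 81 = (66*(-1/38) - 68*1/52)*(-95) + 81 = (-33/19 - 17/13)*(-95) + 81 = -752/247*(-95) + 81 = 3760/13 + 81 = 4813/13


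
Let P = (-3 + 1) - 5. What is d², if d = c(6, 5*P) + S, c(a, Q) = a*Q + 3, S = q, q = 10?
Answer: 38809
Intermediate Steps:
P = -7 (P = -2 - 5 = -7)
S = 10
c(a, Q) = 3 + Q*a (c(a, Q) = Q*a + 3 = 3 + Q*a)
d = -197 (d = (3 + (5*(-7))*6) + 10 = (3 - 35*6) + 10 = (3 - 210) + 10 = -207 + 10 = -197)
d² = (-197)² = 38809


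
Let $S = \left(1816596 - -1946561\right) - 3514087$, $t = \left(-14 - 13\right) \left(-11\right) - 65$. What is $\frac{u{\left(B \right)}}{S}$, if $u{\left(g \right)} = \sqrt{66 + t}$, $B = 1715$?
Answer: $\frac{\sqrt{298}}{249070} \approx 6.9309 \cdot 10^{-5}$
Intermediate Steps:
$t = 232$ ($t = \left(-27\right) \left(-11\right) - 65 = 297 - 65 = 232$)
$u{\left(g \right)} = \sqrt{298}$ ($u{\left(g \right)} = \sqrt{66 + 232} = \sqrt{298}$)
$S = 249070$ ($S = \left(1816596 + 1946561\right) - 3514087 = 3763157 - 3514087 = 249070$)
$\frac{u{\left(B \right)}}{S} = \frac{\sqrt{298}}{249070}$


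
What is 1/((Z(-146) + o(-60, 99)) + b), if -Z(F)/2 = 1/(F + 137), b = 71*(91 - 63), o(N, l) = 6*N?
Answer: 9/14654 ≈ 0.00061417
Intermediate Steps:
b = 1988 (b = 71*28 = 1988)
Z(F) = -2/(137 + F) (Z(F) = -2/(F + 137) = -2/(137 + F))
1/((Z(-146) + o(-60, 99)) + b) = 1/((-2/(137 - 146) + 6*(-60)) + 1988) = 1/((-2/(-9) - 360) + 1988) = 1/((-2*(-⅑) - 360) + 1988) = 1/((2/9 - 360) + 1988) = 1/(-3238/9 + 1988) = 1/(14654/9) = 9/14654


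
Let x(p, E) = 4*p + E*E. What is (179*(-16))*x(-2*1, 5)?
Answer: -48688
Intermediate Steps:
x(p, E) = E**2 + 4*p (x(p, E) = 4*p + E**2 = E**2 + 4*p)
(179*(-16))*x(-2*1, 5) = (179*(-16))*(5**2 + 4*(-2*1)) = -2864*(25 + 4*(-2)) = -2864*(25 - 8) = -2864*17 = -48688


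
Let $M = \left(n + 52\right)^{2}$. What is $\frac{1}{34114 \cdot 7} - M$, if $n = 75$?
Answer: $- \frac{3851572941}{238798} \approx -16129.0$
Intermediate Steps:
$M = 16129$ ($M = \left(75 + 52\right)^{2} = 127^{2} = 16129$)
$\frac{1}{34114 \cdot 7} - M = \frac{1}{34114 \cdot 7} - 16129 = \frac{1}{238798} - 16129 = - \frac{3851572941}{238798}$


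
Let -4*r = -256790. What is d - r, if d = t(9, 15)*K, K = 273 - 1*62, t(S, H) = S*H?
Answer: -71425/2 ≈ -35713.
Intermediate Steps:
t(S, H) = H*S
K = 211 (K = 273 - 62 = 211)
r = 128395/2 (r = -¼*(-256790) = 128395/2 ≈ 64198.)
d = 28485 (d = (15*9)*211 = 135*211 = 28485)
d - r = 28485 - 1*128395/2 = 28485 - 128395/2 = -71425/2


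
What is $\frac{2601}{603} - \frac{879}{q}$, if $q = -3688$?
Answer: $\frac{1124725}{247096} \approx 4.5518$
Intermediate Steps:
$\frac{2601}{603} - \frac{879}{q} = \frac{2601}{603} - \frac{879}{-3688} = 2601 \cdot \frac{1}{603} - - \frac{879}{3688} = \frac{289}{67} + \frac{879}{3688} = \frac{1124725}{247096}$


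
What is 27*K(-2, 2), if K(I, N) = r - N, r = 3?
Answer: 27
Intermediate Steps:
K(I, N) = 3 - N
27*K(-2, 2) = 27*(3 - 1*2) = 27*(3 - 2) = 27*1 = 27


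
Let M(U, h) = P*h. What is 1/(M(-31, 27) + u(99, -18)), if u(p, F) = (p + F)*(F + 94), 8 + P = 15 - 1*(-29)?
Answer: 1/7128 ≈ 0.00014029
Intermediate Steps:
P = 36 (P = -8 + (15 - 1*(-29)) = -8 + (15 + 29) = -8 + 44 = 36)
M(U, h) = 36*h
u(p, F) = (94 + F)*(F + p) (u(p, F) = (F + p)*(94 + F) = (94 + F)*(F + p))
1/(M(-31, 27) + u(99, -18)) = 1/(36*27 + ((-18)**2 + 94*(-18) + 94*99 - 18*99)) = 1/(972 + (324 - 1692 + 9306 - 1782)) = 1/(972 + 6156) = 1/7128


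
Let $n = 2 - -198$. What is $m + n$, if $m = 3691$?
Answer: $3891$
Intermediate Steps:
$n = 200$ ($n = 2 + 198 = 200$)
$m + n = 3691 + 200 = 3891$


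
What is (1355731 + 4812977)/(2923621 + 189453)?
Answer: 3084354/1556537 ≈ 1.9815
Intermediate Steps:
(1355731 + 4812977)/(2923621 + 189453) = 6168708/3113074 = 6168708*(1/3113074) = 3084354/1556537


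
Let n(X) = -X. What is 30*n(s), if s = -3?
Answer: 90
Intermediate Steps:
30*n(s) = 30*(-1*(-3)) = 30*3 = 90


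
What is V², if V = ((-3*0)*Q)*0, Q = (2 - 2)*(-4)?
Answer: 0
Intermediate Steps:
Q = 0 (Q = 0*(-4) = 0)
V = 0 (V = (-3*0*0)*0 = (0*0)*0 = 0*0 = 0)
V² = 0² = 0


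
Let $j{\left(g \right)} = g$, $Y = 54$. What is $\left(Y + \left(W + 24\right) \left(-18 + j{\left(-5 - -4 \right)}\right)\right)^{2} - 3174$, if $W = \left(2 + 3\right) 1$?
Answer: $243835$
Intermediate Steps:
$W = 5$ ($W = 5 \cdot 1 = 5$)
$\left(Y + \left(W + 24\right) \left(-18 + j{\left(-5 - -4 \right)}\right)\right)^{2} - 3174 = \left(54 + \left(5 + 24\right) \left(-18 - 1\right)\right)^{2} - 3174 = \left(54 + 29 \left(-18 + \left(-5 + 4\right)\right)\right)^{2} - 3174 = \left(54 + 29 \left(-18 - 1\right)\right)^{2} - 3174 = \left(54 + 29 \left(-19\right)\right)^{2} - 3174 = \left(54 - 551\right)^{2} - 3174 = \left(-497\right)^{2} - 3174 = 247009 - 3174 = 243835$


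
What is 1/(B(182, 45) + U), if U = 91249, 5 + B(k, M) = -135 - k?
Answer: 1/90927 ≈ 1.0998e-5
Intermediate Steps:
B(k, M) = -140 - k (B(k, M) = -5 + (-135 - k) = -140 - k)
1/(B(182, 45) + U) = 1/((-140 - 1*182) + 91249) = 1/((-140 - 182) + 91249) = 1/(-322 + 91249) = 1/90927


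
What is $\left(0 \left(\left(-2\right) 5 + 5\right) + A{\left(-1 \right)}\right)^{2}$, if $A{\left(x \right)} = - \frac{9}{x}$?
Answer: $81$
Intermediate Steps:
$\left(0 \left(\left(-2\right) 5 + 5\right) + A{\left(-1 \right)}\right)^{2} = \left(0 \left(\left(-2\right) 5 + 5\right) - \frac{9}{-1}\right)^{2} = \left(0 \left(-10 + 5\right) - -9\right)^{2} = \left(0 \left(-5\right) + 9\right)^{2} = \left(0 + 9\right)^{2} = 9^{2} = 81$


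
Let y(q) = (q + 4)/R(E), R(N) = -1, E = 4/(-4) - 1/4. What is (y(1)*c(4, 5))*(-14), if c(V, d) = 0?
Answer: 0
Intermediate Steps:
E = -5/4 (E = 4*(-1/4) - 1*1/4 = -1 - 1/4 = -5/4 ≈ -1.2500)
y(q) = -4 - q (y(q) = (q + 4)/(-1) = (4 + q)*(-1) = -4 - q)
(y(1)*c(4, 5))*(-14) = ((-4 - 1*1)*0)*(-14) = ((-4 - 1)*0)*(-14) = -5*0*(-14) = 0*(-14) = 0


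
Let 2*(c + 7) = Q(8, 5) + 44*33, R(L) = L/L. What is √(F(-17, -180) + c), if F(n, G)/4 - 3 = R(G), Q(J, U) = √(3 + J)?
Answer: √(2940 + 2*√11)/2 ≈ 27.141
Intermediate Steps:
R(L) = 1
F(n, G) = 16 (F(n, G) = 12 + 4*1 = 12 + 4 = 16)
c = 719 + √11/2 (c = -7 + (√(3 + 8) + 44*33)/2 = -7 + (√11 + 1452)/2 = -7 + (1452 + √11)/2 = -7 + (726 + √11/2) = 719 + √11/2 ≈ 720.66)
√(F(-17, -180) + c) = √(16 + (719 + √11/2)) = √(735 + √11/2)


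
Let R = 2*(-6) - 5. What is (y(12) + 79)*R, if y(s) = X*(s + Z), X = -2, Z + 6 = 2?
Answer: -1071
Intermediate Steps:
Z = -4 (Z = -6 + 2 = -4)
R = -17 (R = -12 - 5 = -17)
y(s) = 8 - 2*s (y(s) = -2*(s - 4) = -2*(-4 + s) = 8 - 2*s)
(y(12) + 79)*R = ((8 - 2*12) + 79)*(-17) = ((8 - 24) + 79)*(-17) = (-16 + 79)*(-17) = 63*(-17) = -1071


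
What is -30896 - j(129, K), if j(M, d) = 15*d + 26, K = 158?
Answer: -33292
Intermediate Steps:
j(M, d) = 26 + 15*d
-30896 - j(129, K) = -30896 - (26 + 15*158) = -30896 - (26 + 2370) = -30896 - 1*2396 = -30896 - 2396 = -33292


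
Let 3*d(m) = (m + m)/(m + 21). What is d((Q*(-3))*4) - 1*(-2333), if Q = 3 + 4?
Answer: 21005/9 ≈ 2333.9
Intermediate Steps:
Q = 7
d(m) = 2*m/(3*(21 + m)) (d(m) = ((m + m)/(m + 21))/3 = ((2*m)/(21 + m))/3 = (2*m/(21 + m))/3 = 2*m/(3*(21 + m)))
d((Q*(-3))*4) - 1*(-2333) = 2*((7*(-3))*4)/(3*(21 + (7*(-3))*4)) - 1*(-2333) = 2*(-21*4)/(3*(21 - 21*4)) + 2333 = (2/3)*(-84)/(21 - 84) + 2333 = (2/3)*(-84)/(-63) + 2333 = (2/3)*(-84)*(-1/63) + 2333 = 8/9 + 2333 = 21005/9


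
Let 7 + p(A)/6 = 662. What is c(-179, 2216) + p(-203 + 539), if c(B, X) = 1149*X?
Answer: 2550114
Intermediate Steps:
p(A) = 3930 (p(A) = -42 + 6*662 = -42 + 3972 = 3930)
c(-179, 2216) + p(-203 + 539) = 1149*2216 + 3930 = 2546184 + 3930 = 2550114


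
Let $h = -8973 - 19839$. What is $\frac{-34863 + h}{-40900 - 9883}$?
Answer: $\frac{63675}{50783} \approx 1.2539$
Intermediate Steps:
$h = -28812$ ($h = -8973 - 19839 = -28812$)
$\frac{-34863 + h}{-40900 - 9883} = \frac{-34863 - 28812}{-40900 - 9883} = - \frac{63675}{-50783} = \left(-63675\right) \left(- \frac{1}{50783}\right) = \frac{63675}{50783}$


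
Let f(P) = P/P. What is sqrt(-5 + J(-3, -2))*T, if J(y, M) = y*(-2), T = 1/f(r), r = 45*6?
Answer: 1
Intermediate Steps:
r = 270
f(P) = 1
T = 1 (T = 1/1 = 1)
J(y, M) = -2*y
sqrt(-5 + J(-3, -2))*T = sqrt(-5 - 2*(-3))*1 = sqrt(-5 + 6)*1 = sqrt(1)*1 = 1*1 = 1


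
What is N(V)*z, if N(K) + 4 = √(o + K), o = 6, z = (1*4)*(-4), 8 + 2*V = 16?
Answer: 64 - 16*√10 ≈ 13.404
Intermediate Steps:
V = 4 (V = -4 + (½)*16 = -4 + 8 = 4)
z = -16 (z = 4*(-4) = -16)
N(K) = -4 + √(6 + K)
N(V)*z = (-4 + √(6 + 4))*(-16) = (-4 + √10)*(-16) = 64 - 16*√10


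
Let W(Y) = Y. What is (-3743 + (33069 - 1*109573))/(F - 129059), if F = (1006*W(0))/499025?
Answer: 80247/129059 ≈ 0.62179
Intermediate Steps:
F = 0 (F = (1006*0)/499025 = 0*(1/499025) = 0)
(-3743 + (33069 - 1*109573))/(F - 129059) = (-3743 + (33069 - 1*109573))/(0 - 129059) = (-3743 + (33069 - 109573))/(-129059) = (-3743 - 76504)*(-1/129059) = -80247*(-1/129059) = 80247/129059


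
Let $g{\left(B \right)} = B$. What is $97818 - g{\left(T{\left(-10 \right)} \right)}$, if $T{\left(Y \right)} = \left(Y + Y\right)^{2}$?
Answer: $97418$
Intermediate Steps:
$T{\left(Y \right)} = 4 Y^{2}$ ($T{\left(Y \right)} = \left(2 Y\right)^{2} = 4 Y^{2}$)
$97818 - g{\left(T{\left(-10 \right)} \right)} = 97818 - 4 \left(-10\right)^{2} = 97818 - 4 \cdot 100 = 97818 - 400 = 97418$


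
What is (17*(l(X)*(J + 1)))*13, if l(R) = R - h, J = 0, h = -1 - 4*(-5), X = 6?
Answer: -2873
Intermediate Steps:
h = 19 (h = -1 + 20 = 19)
l(R) = -19 + R (l(R) = R - 1*19 = R - 19 = -19 + R)
(17*(l(X)*(J + 1)))*13 = (17*((-19 + 6)*(0 + 1)))*13 = (17*(-13*1))*13 = (17*(-13))*13 = -221*13 = -2873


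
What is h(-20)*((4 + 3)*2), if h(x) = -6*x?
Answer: 1680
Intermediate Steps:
h(-20)*((4 + 3)*2) = (-6*(-20))*((4 + 3)*2) = 120*(7*2) = 120*14 = 1680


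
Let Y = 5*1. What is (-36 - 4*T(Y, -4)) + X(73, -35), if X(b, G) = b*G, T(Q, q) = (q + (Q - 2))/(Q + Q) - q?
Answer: -13033/5 ≈ -2606.6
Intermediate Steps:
Y = 5
T(Q, q) = -q + (-2 + Q + q)/(2*Q) (T(Q, q) = (q + (-2 + Q))/((2*Q)) - q = (-2 + Q + q)*(1/(2*Q)) - q = (-2 + Q + q)/(2*Q) - q = -q + (-2 + Q + q)/(2*Q))
X(b, G) = G*b
(-36 - 4*T(Y, -4)) + X(73, -35) = (-36 - 2*(-2 - 4 - 1*5*(-1 + 2*(-4)))/5) - 35*73 = (-36 - 2*(-2 - 4 - 1*5*(-1 - 8))/5) - 2555 = (-36 - 2*(-2 - 4 - 1*5*(-9))/5) - 2555 = (-36 - 2*(-2 - 4 + 45)/5) - 2555 = (-36 - 2*39/5) - 2555 = (-36 - 4*39/10) - 2555 = (-36 - 78/5) - 2555 = -258/5 - 2555 = -13033/5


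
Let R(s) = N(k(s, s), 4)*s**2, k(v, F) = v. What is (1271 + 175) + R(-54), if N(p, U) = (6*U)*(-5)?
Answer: -348474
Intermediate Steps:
N(p, U) = -30*U
R(s) = -120*s**2 (R(s) = (-30*4)*s**2 = -120*s**2)
(1271 + 175) + R(-54) = (1271 + 175) - 120*(-54)**2 = 1446 - 120*2916 = 1446 - 349920 = -348474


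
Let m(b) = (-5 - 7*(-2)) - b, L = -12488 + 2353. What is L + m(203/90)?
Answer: -911543/90 ≈ -10128.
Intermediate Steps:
L = -10135
m(b) = 9 - b (m(b) = (-5 + 14) - b = 9 - b)
L + m(203/90) = -10135 + (9 - 203/90) = -10135 + 607/90 = -911543/90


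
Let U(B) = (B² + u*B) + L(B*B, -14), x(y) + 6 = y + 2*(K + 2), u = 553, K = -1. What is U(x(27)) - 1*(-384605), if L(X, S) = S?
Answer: 397839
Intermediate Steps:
x(y) = -4 + y (x(y) = -6 + (y + 2*(-1 + 2)) = -6 + (y + 2*1) = -6 + (y + 2) = -6 + (2 + y) = -4 + y)
U(B) = -14 + B² + 553*B (U(B) = (B² + 553*B) - 14 = -14 + B² + 553*B)
U(x(27)) - 1*(-384605) = (-14 + (-4 + 27)² + 553*(-4 + 27)) - 1*(-384605) = (-14 + 23² + 553*23) + 384605 = (-14 + 529 + 12719) + 384605 = 13234 + 384605 = 397839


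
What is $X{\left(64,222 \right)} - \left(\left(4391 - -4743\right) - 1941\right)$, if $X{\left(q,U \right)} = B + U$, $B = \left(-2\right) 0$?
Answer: $-6971$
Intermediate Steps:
$B = 0$
$X{\left(q,U \right)} = U$ ($X{\left(q,U \right)} = 0 + U = U$)
$X{\left(64,222 \right)} - \left(\left(4391 - -4743\right) - 1941\right) = 222 - \left(\left(4391 - -4743\right) - 1941\right) = 222 - \left(\left(4391 + 4743\right) - 1941\right) = 222 - \left(9134 - 1941\right) = 222 - 7193 = -6971$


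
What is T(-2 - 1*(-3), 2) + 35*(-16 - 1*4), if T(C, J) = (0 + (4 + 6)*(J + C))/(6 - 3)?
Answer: -690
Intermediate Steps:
T(C, J) = 10*C/3 + 10*J/3 (T(C, J) = (0 + 10*(C + J))/3 = (0 + (10*C + 10*J))*(⅓) = (10*C + 10*J)*(⅓) = 10*C/3 + 10*J/3)
T(-2 - 1*(-3), 2) + 35*(-16 - 1*4) = (10*(-2 - 1*(-3))/3 + (10/3)*2) + 35*(-16 - 1*4) = (10*(-2 + 3)/3 + 20/3) + 35*(-16 - 4) = ((10/3)*1 + 20/3) + 35*(-20) = (10/3 + 20/3) - 700 = 10 - 700 = -690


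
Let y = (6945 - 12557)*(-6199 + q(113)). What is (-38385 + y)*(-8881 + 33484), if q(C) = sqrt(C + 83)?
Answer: 853031156505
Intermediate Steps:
q(C) = sqrt(83 + C)
y = 34710220 (y = (6945 - 12557)*(-6199 + sqrt(83 + 113)) = -5612*(-6199 + sqrt(196)) = -5612*(-6199 + 14) = -5612*(-6185) = 34710220)
(-38385 + y)*(-8881 + 33484) = (-38385 + 34710220)*(-8881 + 33484) = 34671835*24603 = 853031156505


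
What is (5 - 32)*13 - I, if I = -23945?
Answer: 23594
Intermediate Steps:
(5 - 32)*13 - I = (5 - 32)*13 - 1*(-23945) = -27*13 + 23945 = -351 + 23945 = 23594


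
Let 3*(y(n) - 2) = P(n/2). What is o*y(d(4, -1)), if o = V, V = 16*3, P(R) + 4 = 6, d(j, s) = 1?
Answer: 128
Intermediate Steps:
P(R) = 2 (P(R) = -4 + 6 = 2)
y(n) = 8/3 (y(n) = 2 + (⅓)*2 = 2 + ⅔ = 8/3)
V = 48
o = 48
o*y(d(4, -1)) = 48*(8/3) = 128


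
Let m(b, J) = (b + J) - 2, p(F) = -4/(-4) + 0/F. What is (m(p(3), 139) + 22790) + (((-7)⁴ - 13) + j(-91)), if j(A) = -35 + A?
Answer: 25190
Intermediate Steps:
p(F) = 1 (p(F) = -4*(-¼) + 0 = 1 + 0 = 1)
m(b, J) = -2 + J + b (m(b, J) = (J + b) - 2 = -2 + J + b)
(m(p(3), 139) + 22790) + (((-7)⁴ - 13) + j(-91)) = ((-2 + 139 + 1) + 22790) + (((-7)⁴ - 13) + (-35 - 91)) = (138 + 22790) + ((2401 - 13) - 126) = 22928 + (2388 - 126) = 22928 + 2262 = 25190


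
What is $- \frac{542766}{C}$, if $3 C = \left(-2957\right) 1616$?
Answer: $\frac{814149}{2389256} \approx 0.34075$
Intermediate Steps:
$C = - \frac{4778512}{3}$ ($C = \frac{\left(-2957\right) 1616}{3} = \frac{1}{3} \left(-4778512\right) = - \frac{4778512}{3} \approx -1.5928 \cdot 10^{6}$)
$- \frac{542766}{C} = - \frac{542766}{- \frac{4778512}{3}} = \left(-542766\right) \left(- \frac{3}{4778512}\right) = \frac{814149}{2389256}$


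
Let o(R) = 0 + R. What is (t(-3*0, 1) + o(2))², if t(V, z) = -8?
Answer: 36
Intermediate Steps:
o(R) = R
(t(-3*0, 1) + o(2))² = (-8 + 2)² = (-6)² = 36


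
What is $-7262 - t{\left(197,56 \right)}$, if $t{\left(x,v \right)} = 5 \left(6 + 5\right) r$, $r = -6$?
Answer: $-6932$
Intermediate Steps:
$t{\left(x,v \right)} = -330$ ($t{\left(x,v \right)} = 5 \left(6 + 5\right) \left(-6\right) = 5 \cdot 11 \left(-6\right) = 55 \left(-6\right) = -330$)
$-7262 - t{\left(197,56 \right)} = -7262 - -330 = -7262 + 330 = -6932$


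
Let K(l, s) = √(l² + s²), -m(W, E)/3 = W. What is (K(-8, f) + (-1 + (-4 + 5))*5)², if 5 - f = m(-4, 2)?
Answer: 113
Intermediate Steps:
m(W, E) = -3*W
f = -7 (f = 5 - (-3)*(-4) = 5 - 1*12 = 5 - 12 = -7)
(K(-8, f) + (-1 + (-4 + 5))*5)² = (√((-8)² + (-7)²) + (-1 + (-4 + 5))*5)² = (√(64 + 49) + (-1 + 1)*5)² = (√113 + 0*5)² = (√113 + 0)² = (√113)² = 113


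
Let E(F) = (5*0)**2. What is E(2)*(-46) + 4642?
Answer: 4642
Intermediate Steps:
E(F) = 0 (E(F) = 0**2 = 0)
E(2)*(-46) + 4642 = 0*(-46) + 4642 = 0 + 4642 = 4642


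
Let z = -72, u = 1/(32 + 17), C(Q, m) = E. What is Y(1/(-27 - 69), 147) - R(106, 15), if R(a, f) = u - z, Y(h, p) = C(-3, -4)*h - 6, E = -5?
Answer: -366763/4704 ≈ -77.968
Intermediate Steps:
C(Q, m) = -5
u = 1/49 ≈ 0.020408
Y(h, p) = -6 - 5*h (Y(h, p) = -5*h - 6 = -6 - 5*h)
R(a, f) = 3529/49 (R(a, f) = 1/49 - 1*(-72) = 1/49 + 72 = 3529/49)
Y(1/(-27 - 69), 147) - R(106, 15) = (-6 - 5/(-27 - 69)) - 1*3529/49 = (-6 - 5/(-96)) - 3529/49 = (-6 - 5*(-1/96)) - 3529/49 = (-6 + 5/96) - 3529/49 = -571/96 - 3529/49 = -366763/4704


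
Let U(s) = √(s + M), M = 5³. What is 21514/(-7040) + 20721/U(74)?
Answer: -10757/3520 + 20721*√199/199 ≈ 1465.8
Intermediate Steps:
M = 125
U(s) = √(125 + s) (U(s) = √(s + 125) = √(125 + s))
21514/(-7040) + 20721/U(74) = 21514/(-7040) + 20721/(√(125 + 74)) = 21514*(-1/7040) + 20721/(√199) = -10757/3520 + 20721*(√199/199) = -10757/3520 + 20721*√199/199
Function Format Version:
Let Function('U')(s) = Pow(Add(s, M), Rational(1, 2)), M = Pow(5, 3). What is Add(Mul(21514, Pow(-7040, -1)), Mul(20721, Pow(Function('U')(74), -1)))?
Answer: Add(Rational(-10757, 3520), Mul(Rational(20721, 199), Pow(199, Rational(1, 2)))) ≈ 1465.8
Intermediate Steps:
M = 125
Function('U')(s) = Pow(Add(125, s), Rational(1, 2)) (Function('U')(s) = Pow(Add(s, 125), Rational(1, 2)) = Pow(Add(125, s), Rational(1, 2)))
Add(Mul(21514, Pow(-7040, -1)), Mul(20721, Pow(Function('U')(74), -1))) = Add(Mul(21514, Pow(-7040, -1)), Mul(20721, Pow(Pow(Add(125, 74), Rational(1, 2)), -1))) = Add(Mul(21514, Rational(-1, 7040)), Mul(20721, Pow(Pow(199, Rational(1, 2)), -1))) = Add(Rational(-10757, 3520), Mul(20721, Mul(Rational(1, 199), Pow(199, Rational(1, 2))))) = Add(Rational(-10757, 3520), Mul(Rational(20721, 199), Pow(199, Rational(1, 2))))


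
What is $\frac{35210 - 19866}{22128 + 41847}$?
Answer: $\frac{15344}{63975} \approx 0.23984$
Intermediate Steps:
$\frac{35210 - 19866}{22128 + 41847} = \frac{35210 - 19866}{63975} = \left(35210 - 19866\right) \frac{1}{63975} = 15344 \cdot \frac{1}{63975} = \frac{15344}{63975}$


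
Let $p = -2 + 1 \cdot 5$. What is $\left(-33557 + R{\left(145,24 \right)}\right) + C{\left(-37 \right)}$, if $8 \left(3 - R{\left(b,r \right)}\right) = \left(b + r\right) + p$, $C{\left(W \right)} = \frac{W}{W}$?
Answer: $- \frac{67149}{2} \approx -33575.0$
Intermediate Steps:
$C{\left(W \right)} = 1$
$p = 3$ ($p = -2 + 5 = 3$)
$R{\left(b,r \right)} = \frac{21}{8} - \frac{b}{8} - \frac{r}{8}$ ($R{\left(b,r \right)} = 3 - \frac{\left(b + r\right) + 3}{8} = 3 - \frac{3 + b + r}{8} = 3 - \left(\frac{3}{8} + \frac{b}{8} + \frac{r}{8}\right) = \frac{21}{8} - \frac{b}{8} - \frac{r}{8}$)
$\left(-33557 + R{\left(145,24 \right)}\right) + C{\left(-37 \right)} = \left(-33557 - \frac{37}{2}\right) + 1 = - \frac{67151}{2} + 1 = - \frac{67149}{2}$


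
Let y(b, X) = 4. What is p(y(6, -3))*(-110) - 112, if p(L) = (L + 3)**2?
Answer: -5502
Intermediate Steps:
p(L) = (3 + L)**2
p(y(6, -3))*(-110) - 112 = (3 + 4)**2*(-110) - 112 = 7**2*(-110) - 112 = 49*(-110) - 112 = -5390 - 112 = -5502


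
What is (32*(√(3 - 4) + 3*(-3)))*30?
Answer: -8640 + 960*I ≈ -8640.0 + 960.0*I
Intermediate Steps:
(32*(√(3 - 4) + 3*(-3)))*30 = (32*(√(-1) - 9))*30 = (32*(I - 9))*30 = (32*(-9 + I))*30 = (-288 + 32*I)*30 = -8640 + 960*I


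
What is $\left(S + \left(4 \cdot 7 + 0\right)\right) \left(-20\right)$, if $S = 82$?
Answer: $-2200$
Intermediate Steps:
$\left(S + \left(4 \cdot 7 + 0\right)\right) \left(-20\right) = \left(82 + \left(4 \cdot 7 + 0\right)\right) \left(-20\right) = \left(82 + \left(28 + 0\right)\right) \left(-20\right) = \left(82 + 28\right) \left(-20\right) = 110 \left(-20\right) = -2200$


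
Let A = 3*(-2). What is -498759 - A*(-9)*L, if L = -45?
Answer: -496329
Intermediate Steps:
A = -6
-498759 - A*(-9)*L = -498759 - (-6*(-9))*(-45) = -498759 - 54*(-45) = -498759 - 1*(-2430) = -498759 + 2430 = -496329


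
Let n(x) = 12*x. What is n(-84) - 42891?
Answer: -43899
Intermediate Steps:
n(-84) - 42891 = 12*(-84) - 42891 = -1008 - 42891 = -43899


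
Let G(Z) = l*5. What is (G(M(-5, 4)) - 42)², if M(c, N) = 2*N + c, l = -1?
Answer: 2209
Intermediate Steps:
M(c, N) = c + 2*N
G(Z) = -5 (G(Z) = -1*5 = -5)
(G(M(-5, 4)) - 42)² = (-5 - 42)² = (-47)² = 2209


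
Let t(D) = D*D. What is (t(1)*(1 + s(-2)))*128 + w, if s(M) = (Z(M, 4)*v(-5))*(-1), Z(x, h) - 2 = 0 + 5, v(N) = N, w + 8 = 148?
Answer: 4748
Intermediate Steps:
w = 140 (w = -8 + 148 = 140)
t(D) = D²
Z(x, h) = 7 (Z(x, h) = 2 + (0 + 5) = 2 + 5 = 7)
s(M) = 35 (s(M) = (7*(-5))*(-1) = -35*(-1) = 35)
(t(1)*(1 + s(-2)))*128 + w = (1²*(1 + 35))*128 + 140 = (1*36)*128 + 140 = 36*128 + 140 = 4608 + 140 = 4748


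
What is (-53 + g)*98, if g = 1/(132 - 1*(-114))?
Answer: -638813/123 ≈ -5193.6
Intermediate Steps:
g = 1/246 (g = 1/(132 + 114) = 1/246 ≈ 0.0040650)
(-53 + g)*98 = (-53 + 1/246)*98 = -13037/246*98 = -638813/123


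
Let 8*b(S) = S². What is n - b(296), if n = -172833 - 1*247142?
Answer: -430927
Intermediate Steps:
n = -419975 (n = -172833 - 247142 = -419975)
b(S) = S²/8
n - b(296) = -419975 - 296²/8 = -419975 - 87616/8 = -419975 - 1*10952 = -419975 - 10952 = -430927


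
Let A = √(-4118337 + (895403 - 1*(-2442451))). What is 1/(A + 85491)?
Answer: 28497/2436497188 - I*√780483/7309491564 ≈ 1.1696e-5 - 1.2086e-7*I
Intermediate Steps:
A = I*√780483 (A = √(-4118337 + (895403 + 2442451)) = √(-4118337 + 3337854) = √(-780483) = I*√780483 ≈ 883.45*I)
1/(A + 85491) = 1/(I*√780483 + 85491) = 1/(85491 + I*√780483)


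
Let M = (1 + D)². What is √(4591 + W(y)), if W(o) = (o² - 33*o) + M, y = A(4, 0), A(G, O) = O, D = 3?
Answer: √4607 ≈ 67.875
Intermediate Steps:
y = 0
M = 16 (M = (1 + 3)² = 4² = 16)
W(o) = 16 + o² - 33*o (W(o) = (o² - 33*o) + 16 = 16 + o² - 33*o)
√(4591 + W(y)) = √(4591 + (16 + 0² - 33*0)) = √(4591 + (16 + 0 + 0)) = √(4591 + 16) = √4607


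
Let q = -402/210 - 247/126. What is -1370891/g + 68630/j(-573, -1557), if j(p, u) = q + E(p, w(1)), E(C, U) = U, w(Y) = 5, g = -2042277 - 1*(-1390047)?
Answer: 28201375248719/462431070 ≈ 60985.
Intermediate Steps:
g = -652230 (g = -2042277 + 1390047 = -652230)
q = -2441/630 (q = -402*1/210 - 247*1/126 = -67/35 - 247/126 = -2441/630 ≈ -3.8746)
j(p, u) = 709/630 (j(p, u) = -2441/630 + 5 = 709/630)
-1370891/g + 68630/j(-573, -1557) = -1370891/(-652230) + 68630/(709/630) = -1370891*(-1/652230) + 68630*(630/709) = 1370891/652230 + 43236900/709 = 28201375248719/462431070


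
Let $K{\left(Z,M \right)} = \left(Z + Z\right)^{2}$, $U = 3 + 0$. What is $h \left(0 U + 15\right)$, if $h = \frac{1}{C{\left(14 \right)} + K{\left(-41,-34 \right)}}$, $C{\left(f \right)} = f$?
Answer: $\frac{5}{2246} \approx 0.0022262$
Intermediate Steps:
$U = 3$
$K{\left(Z,M \right)} = 4 Z^{2}$ ($K{\left(Z,M \right)} = \left(2 Z\right)^{2} = 4 Z^{2}$)
$h = \frac{1}{6738}$ ($h = \frac{1}{14 + 4 \left(-41\right)^{2}} = \frac{1}{14 + 4 \cdot 1681} = \frac{1}{14 + 6724} = \frac{1}{6738} \approx 0.00014841$)
$h \left(0 U + 15\right) = \frac{0 \cdot 3 + 15}{6738} = \frac{0 + 15}{6738} = \frac{1}{6738} \cdot 15 = \frac{5}{2246}$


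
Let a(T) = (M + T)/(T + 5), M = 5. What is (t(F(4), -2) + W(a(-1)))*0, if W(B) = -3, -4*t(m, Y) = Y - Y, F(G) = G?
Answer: 0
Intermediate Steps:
a(T) = 1 (a(T) = (5 + T)/(T + 5) = (5 + T)/(5 + T) = 1)
t(m, Y) = 0 (t(m, Y) = -(Y - Y)/4 = -¼*0 = 0)
(t(F(4), -2) + W(a(-1)))*0 = (0 - 3)*0 = -3*0 = 0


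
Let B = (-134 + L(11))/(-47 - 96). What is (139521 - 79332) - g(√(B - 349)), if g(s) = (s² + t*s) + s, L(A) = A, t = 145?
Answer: 8656811/143 - 2044*I*√36322/143 ≈ 60537.0 - 2724.1*I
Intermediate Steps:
B = 123/143 (B = (-134 + 11)/(-47 - 96) = -123/(-143) = -123*(-1/143) = 123/143 ≈ 0.86014)
g(s) = s² + 146*s (g(s) = (s² + 145*s) + s = s² + 146*s)
(139521 - 79332) - g(√(B - 349)) = (139521 - 79332) - √(123/143 - 349)*(146 + √(123/143 - 349)) = 60189 - √(-49784/143)*(146 + √(-49784/143)) = 60189 - 14*I*√36322/143*(146 + 14*I*√36322/143) = 60189 - 14*I*√36322*(146 + 14*I*√36322/143)/143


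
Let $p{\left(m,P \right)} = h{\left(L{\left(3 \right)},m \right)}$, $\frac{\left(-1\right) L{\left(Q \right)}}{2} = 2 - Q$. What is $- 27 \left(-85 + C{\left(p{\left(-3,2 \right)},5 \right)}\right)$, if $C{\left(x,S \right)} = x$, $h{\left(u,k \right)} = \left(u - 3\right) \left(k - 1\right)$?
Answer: $2187$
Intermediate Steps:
$L{\left(Q \right)} = -4 + 2 Q$ ($L{\left(Q \right)} = - 2 \left(2 - Q\right) = -4 + 2 Q$)
$h{\left(u,k \right)} = \left(-1 + k\right) \left(-3 + u\right)$ ($h{\left(u,k \right)} = \left(-3 + u\right) \left(-1 + k\right) = \left(-1 + k\right) \left(-3 + u\right)$)
$p{\left(m,P \right)} = 1 - m$ ($p{\left(m,P \right)} = 3 - \left(-4 + 2 \cdot 3\right) - 3 m + m \left(-4 + 2 \cdot 3\right) = 3 - \left(-4 + 6\right) - 3 m + m \left(-4 + 6\right) = 3 - 2 - 3 m + m 2 = 3 - 2 - 3 m + 2 m = 1 - m$)
$- 27 \left(-85 + C{\left(p{\left(-3,2 \right)},5 \right)}\right) = - 27 \left(-85 + \left(1 - -3\right)\right) = - 27 \left(-85 + \left(1 + 3\right)\right) = - 27 \left(-85 + 4\right) = \left(-27\right) \left(-81\right) = 2187$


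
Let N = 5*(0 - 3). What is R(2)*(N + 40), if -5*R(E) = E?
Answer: -10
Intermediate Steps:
R(E) = -E/5
N = -15 (N = 5*(-3) = -15)
R(2)*(N + 40) = (-⅕*2)*(-15 + 40) = -⅖*25 = -10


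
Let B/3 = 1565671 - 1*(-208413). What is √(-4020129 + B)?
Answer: √1302123 ≈ 1141.1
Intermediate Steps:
B = 5322252 (B = 3*(1565671 - 1*(-208413)) = 3*(1565671 + 208413) = 3*1774084 = 5322252)
√(-4020129 + B) = √(-4020129 + 5322252) = √1302123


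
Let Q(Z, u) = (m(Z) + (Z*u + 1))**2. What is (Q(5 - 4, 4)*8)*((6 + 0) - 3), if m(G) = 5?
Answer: 2400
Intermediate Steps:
Q(Z, u) = (6 + Z*u)**2 (Q(Z, u) = (5 + (Z*u + 1))**2 = (5 + (1 + Z*u))**2 = (6 + Z*u)**2)
(Q(5 - 4, 4)*8)*((6 + 0) - 3) = ((6 + (5 - 4)*4)**2*8)*((6 + 0) - 3) = ((6 + 1*4)**2*8)*(6 - 3) = ((6 + 4)**2*8)*3 = (10**2*8)*3 = (100*8)*3 = 800*3 = 2400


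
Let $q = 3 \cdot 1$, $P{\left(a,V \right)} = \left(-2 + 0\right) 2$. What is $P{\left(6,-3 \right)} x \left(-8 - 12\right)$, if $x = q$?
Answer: $240$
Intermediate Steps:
$P{\left(a,V \right)} = -4$ ($P{\left(a,V \right)} = \left(-2\right) 2 = -4$)
$q = 3$
$x = 3$
$P{\left(6,-3 \right)} x \left(-8 - 12\right) = \left(-4\right) 3 \left(-8 - 12\right) = - 12 \left(-8 - 12\right) = \left(-12\right) \left(-20\right) = 240$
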